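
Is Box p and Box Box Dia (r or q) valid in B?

Tableau for the negation not (Box p and Box Box Dia (r or q)):
1. not (Box p and Box Box Dia (r or q)), u
2. not Box Box Dia (r or q), u
3. not Box Dia (r or q), v
4. not Dia (r or q), w
5. not (r or q), v
6. not r, v
7. not q, v
8. not (r or q), w
9. not r, w
10. not q, w
Accessibility: uRu, uRv, vRu, vRv, vRw, wRv, wRw
The negation has an open branch (countermodel exists).

No, not valid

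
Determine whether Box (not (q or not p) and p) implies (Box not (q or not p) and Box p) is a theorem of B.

Tableau for the negation not (Box (not (q or not p) and p) implies (Box not (q or not p) and Box p)):
1. not (Box (not (q or not p) and p) implies (Box not (q or not p) and Box p)), 0
2. Box (not (q or not p) and p), 0
3. not (Box not (q or not p) and Box p), 0
4. not (q or not p) and p, 0
5. not (q or not p), 0
6. p, 0
7. not q, 0
8. not Box not (q or not p), 0
9. q or not p, 1
10. not (q or not p) and p, 1
11. not (q or not p), 1
12. p, 1
13. not q, 1
14. not p, 1
Accessibility: 0R0, 0R1, 1R0, 1R1
Branch closes: p and not p both at 1.
Every branch of the negation's tableau closes; the branch above is one of them.

Valid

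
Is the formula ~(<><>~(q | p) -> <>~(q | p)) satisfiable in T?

Satisfiable (open branch found)

1. ~(<><>~(q | p) -> <>~(q | p)), w0
2. <><>~(q | p), w0
3. ~<>~(q | p), w0
4. q | p, w0
5. p, w0
6. <>~(q | p), w1
7. q | p, w1
8. p, w1
9. ~(q | p), w2
10. ~q, w2
11. ~p, w2
Accessibility: w0Rw0, w0Rw1, w1Rw1, w1Rw2, w2Rw2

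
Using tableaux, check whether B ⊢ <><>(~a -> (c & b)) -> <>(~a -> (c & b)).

Tableau for the negation ~(<><>(~a -> (c & b)) -> <>(~a -> (c & b))):
1. ~(<><>(~a -> (c & b)) -> <>(~a -> (c & b))), u
2. <><>(~a -> (c & b)), u
3. ~<>(~a -> (c & b)), u
4. ~(~a -> (c & b)), u
5. ~a, u
6. ~(c & b), u
7. ~b, u
8. <>(~a -> (c & b)), v
9. ~(~a -> (c & b)), v
10. ~a, v
11. ~(c & b), v
12. ~b, v
13. ~a -> (c & b), w
14. c & b, w
15. c, w
16. b, w
Accessibility: uRu, uRv, vRu, vRv, vRw, wRv, wRw
The negation has an open branch (countermodel exists).

No, not valid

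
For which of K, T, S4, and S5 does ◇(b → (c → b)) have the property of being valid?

T, S4, S5

K-tableau for the negation ¬◇(b → (c → b)):
1. ¬◇(b → (c → b)), w0
Complete open branch: countermodel on a K-frame, so not valid in K.
T-tableau for the negation ¬◇(b → (c → b)):
1. ¬◇(b → (c → b)), w0
2. ¬(b → (c → b)), w0
3. b, w0
4. ¬(c → b), w0
5. c, w0
6. ¬b, w0
Accessibility: w0Rw0
Branch closes: b and ¬b both at w0.
Every branch closes (one shown): valid in T, hence also in S4, S5 (every theorem of T is a theorem of S4 and S5).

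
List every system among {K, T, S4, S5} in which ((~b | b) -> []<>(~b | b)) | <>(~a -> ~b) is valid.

T, S4, S5

T-tableau for the negation ~(((~b | b) -> []<>(~b | b)) | <>(~a -> ~b)):
1. ~(((~b | b) -> []<>(~b | b)) | <>(~a -> ~b)), 0
2. ~((~b | b) -> []<>(~b | b)), 0   [~|-rule on 1]
3. ~<>(~a -> ~b), 0   [~|-rule on 1]
4. ~b | b, 0   [~->-rule on 2]
5. ~[]<>(~b | b), 0   [~->-rule on 2]
6. ~(~a -> ~b), 0   [~<>-rule on 3 via 0R0]
7. ~a, 0   [~->-rule on 6]
8. b, 0   [~->-rule on 6]
9. ~<>(~b | b), 1   [~[]-rule on 5: fresh world 1, 0R1]
10. ~(~a -> ~b), 1   [~<>-rule on 3 via 0R1]
11. ~a, 1   [~->-rule on 10]
12. b, 1   [~->-rule on 10]
13. ~(~b | b), 1   [~<>-rule on 9 via 1R1]
14. ~b, 1   [~|-rule on 13]
Accessibility: 0R0, 0R1, 1R1
Branch closes: b and ~b both at 1.
Every branch closes (one shown): valid in T, hence also in S4, S5 (every theorem of T is a theorem of S4 and S5).
K-tableau for the negation ~(((~b | b) -> []<>(~b | b)) | <>(~a -> ~b)):
1. ~(((~b | b) -> []<>(~b | b)) | <>(~a -> ~b)), 0
2. ~((~b | b) -> []<>(~b | b)), 0   [~|-rule on 1]
3. ~<>(~a -> ~b), 0   [~|-rule on 1]
4. ~b | b, 0   [~->-rule on 2]
5. ~[]<>(~b | b), 0   [~->-rule on 2]
6. b, 0   [|-rule on 4 (branches; this branch)]
7. ~<>(~b | b), 1   [~[]-rule on 5: fresh world 1, 0R1]
8. ~(~a -> ~b), 1   [~<>-rule on 3 via 0R1]
9. ~a, 1   [~->-rule on 8]
10. b, 1   [~->-rule on 8]
Accessibility: 0R1
Complete open branch: countermodel on a K-frame, so not valid in K.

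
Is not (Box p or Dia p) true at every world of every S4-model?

Tableau for the negation Box p or Dia p:
1. Box p or Dia p, w0
2. Dia p, w0
3. p, w1
Accessibility: w0Rw0, w0Rw1, w1Rw1
The negation has an open branch (countermodel exists).

No, not valid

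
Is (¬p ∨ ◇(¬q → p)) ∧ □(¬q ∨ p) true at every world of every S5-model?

Tableau for the negation ¬((¬p ∨ ◇(¬q → p)) ∧ □(¬q ∨ p)):
1. ¬((¬p ∨ ◇(¬q → p)) ∧ □(¬q ∨ p)), w0
2. ¬□(¬q ∨ p), w0
3. ¬(¬q ∨ p), w1
4. q, w1
5. ¬p, w1
Accessibility: w0Rw0, w0Rw1, w1Rw0, w1Rw1
The negation has an open branch (countermodel exists).

No, not valid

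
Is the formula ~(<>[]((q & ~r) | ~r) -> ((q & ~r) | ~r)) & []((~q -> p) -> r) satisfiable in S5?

No, unsatisfiable

1. ~(<>[]((q & ~r) | ~r) -> ((q & ~r) | ~r)) & []((~q -> p) -> r), 0
2. ~(<>[]((q & ~r) | ~r) -> ((q & ~r) | ~r)), 0
3. []((~q -> p) -> r), 0
4. <>[]((q & ~r) | ~r), 0
5. ~((q & ~r) | ~r), 0
6. ~(q & ~r), 0
7. r, 0
8. (~q -> p) -> r, 0
9. ~(~q -> p), 0
10. ~q, 0
11. ~p, 0
12. []((q & ~r) | ~r), 1
13. (~q -> p) -> r, 1
14. (q & ~r) | ~r, 0
15. (q & ~r) | ~r, 1
16. ~(~q -> p), 1
17. ~q, 1
18. ~p, 1
19. q & ~r, 0
20. q, 0
21. ~r, 0
Accessibility: 0R0, 0R1, 1R0, 1R1
Branch closes: q and ~q both at 0.
Every branch closes; the branch above is one of them.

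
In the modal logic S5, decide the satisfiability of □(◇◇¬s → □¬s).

1. □(◇◇¬s → □¬s), u
2. ◇◇¬s → □¬s, u   [□-rule on 1 via uRu]
3. □¬s, u   [→-rule on 2 (branches; this branch)]
4. ¬s, u   [□-rule on 3 via uRu]
Accessibility: uRu

Satisfiable (open branch found)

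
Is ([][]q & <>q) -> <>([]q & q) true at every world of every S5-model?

Valid in S5

Tableau for the negation ~(([][]q & <>q) -> <>([]q & q)):
1. ~(([][]q & <>q) -> <>([]q & q)), u
2. [][]q & <>q, u
3. ~<>([]q & q), u
4. [][]q, u
5. <>q, u
6. ~([]q & q), u
7. []q, u
8. q, u
9. ~[]q, u
10. q, v
11. ~([]q & q), v
12. []q, v
13. ~[]q, v
14. ~q, w
15. ~([]q & q), w
16. []q, w
17. q, w
Accessibility: uRu, uRv, uRw, vRu, vRv, vRw, wRu, wRv, wRw
Branch closes: q and ~q both at w.
All branches of the negation close; one closing branch shown above.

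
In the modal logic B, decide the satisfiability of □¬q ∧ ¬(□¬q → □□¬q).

1. □¬q ∧ ¬(□¬q → □□¬q), 0
2. □¬q, 0
3. ¬(□¬q → □□¬q), 0
4. ¬□□¬q, 0
5. ¬q, 0
6. ¬□¬q, 1
7. ¬q, 1
8. q, 2
Accessibility: 0R0, 0R1, 1R0, 1R1, 1R2, 2R1, 2R2

Satisfiable (open branch found)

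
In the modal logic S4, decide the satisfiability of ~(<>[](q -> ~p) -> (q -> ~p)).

1. ~(<>[](q -> ~p) -> (q -> ~p)), 0
2. <>[](q -> ~p), 0   [~->-rule on 1]
3. ~(q -> ~p), 0   [~->-rule on 1]
4. q, 0   [~->-rule on 3]
5. p, 0   [~->-rule on 3]
6. [](q -> ~p), 1   [<>-rule on 2: fresh world 1, 0R1]
7. q -> ~p, 1   [[]-rule on 6 via 1R1]
8. ~p, 1   [->-rule on 7 (branches; this branch)]
Accessibility: 0R0, 0R1, 1R1

Satisfiable (open branch found)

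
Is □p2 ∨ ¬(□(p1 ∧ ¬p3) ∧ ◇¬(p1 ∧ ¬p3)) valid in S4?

Valid

Tableau for the negation ¬(□p2 ∨ ¬(□(p1 ∧ ¬p3) ∧ ◇¬(p1 ∧ ¬p3))):
1. ¬(□p2 ∨ ¬(□(p1 ∧ ¬p3) ∧ ◇¬(p1 ∧ ¬p3))), w0
2. ¬□p2, w0
3. □(p1 ∧ ¬p3) ∧ ◇¬(p1 ∧ ¬p3), w0
4. □(p1 ∧ ¬p3), w0
5. ◇¬(p1 ∧ ¬p3), w0
6. p1 ∧ ¬p3, w0
7. p1, w0
8. ¬p3, w0
9. ¬p2, w1
10. p1 ∧ ¬p3, w1
11. p1, w1
12. ¬p3, w1
13. ¬(p1 ∧ ¬p3), w2
14. p1 ∧ ¬p3, w2
15. p1, w2
16. ¬p3, w2
17. p3, w2
Accessibility: w0Rw0, w0Rw1, w0Rw2, w1Rw1, w2Rw2
Branch closes: p3 and ¬p3 both at w2.
Every branch of the negation's tableau closes; the branch above is one of them.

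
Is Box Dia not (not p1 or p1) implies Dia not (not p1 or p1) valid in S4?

Tableau for the negation not (Box Dia not (not p1 or p1) implies Dia not (not p1 or p1)):
1. not (Box Dia not (not p1 or p1) implies Dia not (not p1 or p1)), w0
2. Box Dia not (not p1 or p1), w0   [neg-implies-rule on 1]
3. not Dia not (not p1 or p1), w0   [neg-implies-rule on 1]
4. Dia not (not p1 or p1), w0   [Box-rule on 2 via w0Rw0]
5. not p1 or p1, w0   [neg-Dia-rule on 3 via w0Rw0]
6. p1, w0   [or-rule on 5 (branches; this branch)]
7. not (not p1 or p1), w1   [Dia-rule on 4: fresh world w1, w0Rw1]
8. p1, w1   [neg-or-rule on 7]
9. not p1, w1   [neg-or-rule on 7]
Accessibility: w0Rw0, w0Rw1, w1Rw1
Branch closes: p1 and not p1 both at w1.
All branches of the negation close; one closing branch shown above.

Yes, valid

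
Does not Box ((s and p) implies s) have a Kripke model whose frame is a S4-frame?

Unsatisfiable (every branch closes)

1. not Box ((s and p) implies s), w0
2. not ((s and p) implies s), w1
3. s and p, w1
4. not s, w1
5. s, w1
6. p, w1
Accessibility: w0Rw0, w0Rw1, w1Rw1
Branch closes: s and not s both at w1.
Every branch closes; the branch above is one of them.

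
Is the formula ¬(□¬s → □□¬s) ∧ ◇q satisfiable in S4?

No, unsatisfiable

1. ¬(□¬s → □□¬s) ∧ ◇q, 0
2. ¬(□¬s → □□¬s), 0
3. ◇q, 0
4. □¬s, 0
5. ¬□□¬s, 0
6. ¬s, 0
7. q, 1
8. ¬s, 1
9. ¬□¬s, 2
10. ¬s, 2
11. s, 3
12. ¬s, 3
Accessibility: 0R0, 0R1, 0R2, 0R3, 1R1, 2R2, 2R3, 3R3
Branch closes: s and ¬s both at 3.
Every branch closes; the branch above is one of them.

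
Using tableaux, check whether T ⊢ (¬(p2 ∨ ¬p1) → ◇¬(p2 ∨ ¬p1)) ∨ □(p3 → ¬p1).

Valid in T

Tableau for the negation ¬((¬(p2 ∨ ¬p1) → ◇¬(p2 ∨ ¬p1)) ∨ □(p3 → ¬p1)):
1. ¬((¬(p2 ∨ ¬p1) → ◇¬(p2 ∨ ¬p1)) ∨ □(p3 → ¬p1)), 0
2. ¬(¬(p2 ∨ ¬p1) → ◇¬(p2 ∨ ¬p1)), 0   [¬∨-rule on 1]
3. ¬□(p3 → ¬p1), 0   [¬∨-rule on 1]
4. ¬(p2 ∨ ¬p1), 0   [¬→-rule on 2]
5. ¬◇¬(p2 ∨ ¬p1), 0   [¬→-rule on 2]
6. ¬p2, 0   [¬∨-rule on 4]
7. p1, 0   [¬∨-rule on 4]
8. p2 ∨ ¬p1, 0   [¬◇-rule on 5 via 0R0]
9. ¬p1, 0   [∨-rule on 8 (branches; this branch)]
Accessibility: 0R0
Branch closes: p1 and ¬p1 both at 0.
Every branch of the negation's tableau closes; the branch above is one of them.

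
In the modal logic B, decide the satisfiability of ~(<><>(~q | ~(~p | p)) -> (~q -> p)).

Satisfiable

1. ~(<><>(~q | ~(~p | p)) -> (~q -> p)), 0
2. <><>(~q | ~(~p | p)), 0
3. ~(~q -> p), 0
4. ~q, 0
5. ~p, 0
6. <>(~q | ~(~p | p)), 1
7. ~q | ~(~p | p), 2
8. ~q, 2
Accessibility: 0R0, 0R1, 1R0, 1R1, 1R2, 2R1, 2R2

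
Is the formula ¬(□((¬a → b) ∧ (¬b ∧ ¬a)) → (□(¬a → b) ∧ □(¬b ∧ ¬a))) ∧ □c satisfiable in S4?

1. ¬(□((¬a → b) ∧ (¬b ∧ ¬a)) → (□(¬a → b) ∧ □(¬b ∧ ¬a))) ∧ □c, u
2. ¬(□((¬a → b) ∧ (¬b ∧ ¬a)) → (□(¬a → b) ∧ □(¬b ∧ ¬a))), u
3. □c, u
4. □((¬a → b) ∧ (¬b ∧ ¬a)), u
5. ¬(□(¬a → b) ∧ □(¬b ∧ ¬a)), u
6. c, u
7. (¬a → b) ∧ (¬b ∧ ¬a), u
8. ¬a → b, u
9. ¬b ∧ ¬a, u
10. ¬b, u
11. ¬a, u
12. ¬□(¬b ∧ ¬a), u
13. b, u
Accessibility: uRu
Branch closes: b and ¬b both at u.
All branches of the tableau close; one closing branch shown above.

Unsatisfiable (every branch closes)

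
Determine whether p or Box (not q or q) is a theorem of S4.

Tableau for the negation not (p or Box (not q or q)):
1. not (p or Box (not q or q)), 0
2. not p, 0   [neg-or-rule on 1]
3. not Box (not q or q), 0   [neg-or-rule on 1]
4. not (not q or q), 1   [neg-Box-rule on 3: fresh world 1, 0R1]
5. q, 1   [neg-or-rule on 4]
6. not q, 1   [neg-or-rule on 4]
Accessibility: 0R0, 0R1, 1R1
Branch closes: q and not q both at 1.
Every branch of the negation's tableau closes; the branch above is one of them.

Yes, valid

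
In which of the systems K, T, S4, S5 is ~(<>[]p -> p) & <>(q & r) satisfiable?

S4-tableau for the formula:
1. ~(<>[]p -> p) & <>(q & r), 0
2. ~(<>[]p -> p), 0
3. <>(q & r), 0
4. <>[]p, 0
5. ~p, 0
6. q & r, 1
7. q, 1
8. r, 1
9. []p, 2
10. p, 2
Accessibility: 0R0, 0R1, 0R2, 1R1, 2R2
Complete open branch: satisfiable in S4, hence also in K, T (this S4-model is also a K-model and a T-model).
S5-tableau for the formula:
1. ~(<>[]p -> p) & <>(q & r), 0
2. ~(<>[]p -> p), 0
3. <>(q & r), 0
4. <>[]p, 0
5. ~p, 0
6. q & r, 1
7. q, 1
8. r, 1
9. []p, 2
10. p, 0
Accessibility: 0R0, 0R1, 0R2, 1R0, 1R1, 1R2, 2R0, 2R1, 2R2
Branch closes: p and ~p both at 0.
Every branch closes (one shown): unsatisfiable in S5.

K, T, S4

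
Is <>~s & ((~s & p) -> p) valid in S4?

Not valid

Tableau for the negation ~(<>~s & ((~s & p) -> p)):
1. ~(<>~s & ((~s & p) -> p)), w0
2. ~<>~s, w0   [~&-rule on 1 (branches; this branch)]
3. s, w0   [~<>-rule on 2 via w0Rw0]
Accessibility: w0Rw0
The negation has an open branch (countermodel exists).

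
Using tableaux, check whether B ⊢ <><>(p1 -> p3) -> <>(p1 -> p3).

Tableau for the negation ~(<><>(p1 -> p3) -> <>(p1 -> p3)):
1. ~(<><>(p1 -> p3) -> <>(p1 -> p3)), 0
2. <><>(p1 -> p3), 0
3. ~<>(p1 -> p3), 0
4. ~(p1 -> p3), 0
5. p1, 0
6. ~p3, 0
7. <>(p1 -> p3), 1
8. ~(p1 -> p3), 1
9. p1, 1
10. ~p3, 1
11. p1 -> p3, 2
12. p3, 2
Accessibility: 0R0, 0R1, 1R0, 1R1, 1R2, 2R1, 2R2
The negation has an open branch (countermodel exists).

No, not valid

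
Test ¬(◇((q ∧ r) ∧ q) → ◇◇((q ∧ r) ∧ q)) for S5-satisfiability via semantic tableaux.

1. ¬(◇((q ∧ r) ∧ q) → ◇◇((q ∧ r) ∧ q)), u
2. ◇((q ∧ r) ∧ q), u
3. ¬◇◇((q ∧ r) ∧ q), u
4. ¬◇((q ∧ r) ∧ q), u
5. ¬((q ∧ r) ∧ q), u
6. ¬(q ∧ r), u
7. ¬r, u
8. (q ∧ r) ∧ q, v
9. q ∧ r, v
10. q, v
11. r, v
12. ¬◇((q ∧ r) ∧ q), v
13. ¬((q ∧ r) ∧ q), v
14. ¬(q ∧ r), v
15. ¬r, v
Accessibility: uRu, uRv, vRu, vRv
Branch closes: r and ¬r both at v.
All branches of the tableau close; one closing branch shown above.

Unsatisfiable (every branch closes)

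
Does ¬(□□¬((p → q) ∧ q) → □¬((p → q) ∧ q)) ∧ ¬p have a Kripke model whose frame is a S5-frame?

Unsatisfiable

1. ¬(□□¬((p → q) ∧ q) → □¬((p → q) ∧ q)) ∧ ¬p, u
2. ¬(□□¬((p → q) ∧ q) → □¬((p → q) ∧ q)), u
3. ¬p, u
4. □□¬((p → q) ∧ q), u
5. ¬□¬((p → q) ∧ q), u
6. □¬((p → q) ∧ q), u
7. ¬((p → q) ∧ q), u
8. ¬q, u
9. (p → q) ∧ q, v
10. p → q, v
11. q, v
12. □¬((p → q) ∧ q), v
13. ¬((p → q) ∧ q), v
14. ¬(p → q), v
15. p, v
16. ¬q, v
Accessibility: uRu, uRv, vRu, vRv
Branch closes: q and ¬q both at v.
(One branch shown.) All branches close.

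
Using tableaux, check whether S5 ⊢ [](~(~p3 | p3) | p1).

Tableau for the negation ~[](~(~p3 | p3) | p1):
1. ~[](~(~p3 | p3) | p1), 0
2. ~(~(~p3 | p3) | p1), 1
3. ~p3 | p3, 1
4. ~p1, 1
5. p3, 1
Accessibility: 0R0, 0R1, 1R0, 1R1
The negation has an open branch (countermodel exists).

Invalid (countermodel exists)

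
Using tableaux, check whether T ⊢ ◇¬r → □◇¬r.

Tableau for the negation ¬(◇¬r → □◇¬r):
1. ¬(◇¬r → □◇¬r), 0
2. ◇¬r, 0   [¬→-rule on 1]
3. ¬□◇¬r, 0   [¬→-rule on 1]
4. ¬r, 1   [◇-rule on 2: fresh world 1, 0R1]
5. ¬◇¬r, 2   [¬□-rule on 3: fresh world 2, 0R2]
6. r, 2   [¬◇-rule on 5 via 2R2]
Accessibility: 0R0, 0R1, 0R2, 1R1, 2R2
The negation has an open branch (countermodel exists).

Not valid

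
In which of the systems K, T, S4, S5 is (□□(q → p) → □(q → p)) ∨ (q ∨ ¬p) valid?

T, S4, S5

T-tableau for the negation ¬((□□(q → p) → □(q → p)) ∨ (q ∨ ¬p)):
1. ¬((□□(q → p) → □(q → p)) ∨ (q ∨ ¬p)), w0
2. ¬(□□(q → p) → □(q → p)), w0
3. ¬(q ∨ ¬p), w0
4. □□(q → p), w0
5. ¬□(q → p), w0
6. ¬q, w0
7. p, w0
8. □(q → p), w0
9. q → p, w0
10. ¬(q → p), w1
11. q, w1
12. ¬p, w1
13. □(q → p), w1
14. q → p, w1
15. p, w1
Accessibility: w0Rw0, w0Rw1, w1Rw1
Branch closes: p and ¬p both at w1.
Every branch closes (one shown): valid in T, hence also in S4, S5 (every theorem of T is a theorem of S4 and S5).
K-tableau for the negation ¬((□□(q → p) → □(q → p)) ∨ (q ∨ ¬p)):
1. ¬((□□(q → p) → □(q → p)) ∨ (q ∨ ¬p)), w0
2. ¬(□□(q → p) → □(q → p)), w0
3. ¬(q ∨ ¬p), w0
4. □□(q → p), w0
5. ¬□(q → p), w0
6. ¬q, w0
7. p, w0
8. ¬(q → p), w1
9. q, w1
10. ¬p, w1
11. □(q → p), w1
Accessibility: w0Rw1
Complete open branch: countermodel on a K-frame, so not valid in K.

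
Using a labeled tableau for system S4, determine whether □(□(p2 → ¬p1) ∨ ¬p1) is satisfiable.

1. □(□(p2 → ¬p1) ∨ ¬p1), w0
2. □(p2 → ¬p1) ∨ ¬p1, w0
3. ¬p1, w0
Accessibility: w0Rw0

Satisfiable (open branch found)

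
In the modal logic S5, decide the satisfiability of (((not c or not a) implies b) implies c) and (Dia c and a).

Yes, satisfiable

1. (((not c or not a) implies b) implies c) and (Dia c and a), 0
2. ((not c or not a) implies b) implies c, 0   [and-rule on 1]
3. Dia c and a, 0   [and-rule on 1]
4. Dia c, 0   [and-rule on 3]
5. a, 0   [and-rule on 3]
6. c, 0   [implies-rule on 2 (branches; this branch)]
7. c, 1   [Dia-rule on 4: fresh world 1, 0R1]
Accessibility: 0R0, 0R1, 1R0, 1R1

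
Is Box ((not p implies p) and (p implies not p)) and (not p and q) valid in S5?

Invalid (countermodel exists)

Tableau for the negation not (Box ((not p implies p) and (p implies not p)) and (not p and q)):
1. not (Box ((not p implies p) and (p implies not p)) and (not p and q)), 0
2. not (not p and q), 0   [neg-and-rule on 1 (branches; this branch)]
3. not q, 0   [neg-and-rule on 2 (branches; this branch)]
Accessibility: 0R0
The negation has an open branch (countermodel exists).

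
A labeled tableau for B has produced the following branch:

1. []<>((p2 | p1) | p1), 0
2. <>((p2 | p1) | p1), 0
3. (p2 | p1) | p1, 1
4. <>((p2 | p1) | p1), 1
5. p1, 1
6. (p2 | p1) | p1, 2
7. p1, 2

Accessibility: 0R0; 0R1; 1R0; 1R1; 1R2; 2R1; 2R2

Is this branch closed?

There is no literal clash: for every atom and world, at most one sign appears.

Not closed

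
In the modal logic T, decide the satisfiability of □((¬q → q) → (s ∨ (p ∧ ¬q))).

Satisfiable (open branch found)

1. □((¬q → q) → (s ∨ (p ∧ ¬q))), u
2. (¬q → q) → (s ∨ (p ∧ ¬q)), u
3. s ∨ (p ∧ ¬q), u
4. p ∧ ¬q, u
5. p, u
6. ¬q, u
Accessibility: uRu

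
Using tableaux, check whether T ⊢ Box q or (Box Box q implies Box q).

Tableau for the negation not (Box q or (Box Box q implies Box q)):
1. not (Box q or (Box Box q implies Box q)), w0
2. not Box q, w0
3. not (Box Box q implies Box q), w0
4. Box Box q, w0
5. Box q, w0
6. q, w0
7. not q, w1
8. Box q, w1
9. q, w1
Accessibility: w0Rw0, w0Rw1, w1Rw1
Branch closes: q and not q both at w1.
Every branch of the negation's tableau closes; the branch above is one of them.

Valid in T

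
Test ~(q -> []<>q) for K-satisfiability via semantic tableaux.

Satisfiable

1. ~(q -> []<>q), 0
2. q, 0   [~->-rule on 1]
3. ~[]<>q, 0   [~->-rule on 1]
4. ~<>q, 1   [~[]-rule on 3: fresh world 1, 0R1]
Accessibility: 0R1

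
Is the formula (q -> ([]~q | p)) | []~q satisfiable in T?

Yes, satisfiable

1. (q -> ([]~q | p)) | []~q, u
2. []~q, u
3. ~q, u
Accessibility: uRu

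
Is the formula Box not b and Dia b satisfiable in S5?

Unsatisfiable

1. Box not b and Dia b, w0
2. Box not b, w0
3. Dia b, w0
4. not b, w0
5. b, w1
6. not b, w1
Accessibility: w0Rw0, w0Rw1, w1Rw0, w1Rw1
Branch closes: b and not b both at w1.
Every branch closes; the branch above is one of them.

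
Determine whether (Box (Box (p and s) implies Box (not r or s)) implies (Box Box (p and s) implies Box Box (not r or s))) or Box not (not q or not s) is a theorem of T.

Yes, valid

Tableau for the negation not ((Box (Box (p and s) implies Box (not r or s)) implies (Box Box (p and s) implies Box Box (not r or s))) or Box not (not q or not s)):
1. not ((Box (Box (p and s) implies Box (not r or s)) implies (Box Box (p and s) implies Box Box (not r or s))) or Box not (not q or not s)), u
2. not (Box (Box (p and s) implies Box (not r or s)) implies (Box Box (p and s) implies Box Box (not r or s))), u   [neg-or-rule on 1]
3. not Box not (not q or not s), u   [neg-or-rule on 1]
4. Box (Box (p and s) implies Box (not r or s)), u   [neg-implies-rule on 2]
5. not (Box Box (p and s) implies Box Box (not r or s)), u   [neg-implies-rule on 2]
6. Box Box (p and s), u   [neg-implies-rule on 5]
7. not Box Box (not r or s), u   [neg-implies-rule on 5]
8. Box (p and s) implies Box (not r or s), u   [Box-rule on 4 via uRu]
9. Box (p and s), u   [Box-rule on 6 via uRu]
10. p and s, u   [Box-rule on 9 via uRu]
11. p, u   [and-rule on 10]
12. s, u   [and-rule on 10]
13. Box (not r or s), u   [implies-rule on 8 (branches; this branch)]
14. not r or s, u   [Box-rule on 13 via uRu]
15. not q or not s, v   [neg-Box-rule on 3: fresh world v, uRv]
16. Box (p and s) implies Box (not r or s), v   [Box-rule on 4 via uRv]
17. Box (p and s), v   [Box-rule on 6 via uRv]
18. p and s, v   [Box-rule on 9 via uRv]
19. p, v   [and-rule on 18]
20. s, v   [and-rule on 18]
21. not r or s, v   [Box-rule on 13 via uRv]
22. not q, v   [or-rule on 15 (branches; this branch)]
23. Box (not r or s), v   [implies-rule on 16 (branches; this branch)]
24. not Box (not r or s), w   [neg-Box-rule on 7: fresh world w, uRw]
25. Box (p and s) implies Box (not r or s), w   [Box-rule on 4 via uRw]
26. Box (p and s), w   [Box-rule on 6 via uRw]
27. p and s, w   [Box-rule on 9 via uRw]
28. p, w   [and-rule on 27]
29. s, w   [and-rule on 27]
30. not r or s, w   [Box-rule on 13 via uRw]
31. Box (not r or s), w   [implies-rule on 25 (branches; this branch)]
32. not (not r or s), x   [neg-Box-rule on 24: fresh world x, wRx]
33. r, x   [neg-or-rule on 32]
34. not s, x   [neg-or-rule on 32]
35. p and s, x   [Box-rule on 26 via wRx]
36. p, x   [and-rule on 35]
37. s, x   [and-rule on 35]
Accessibility: uRu, uRv, uRw, vRv, wRw, wRx, xRx
Branch closes: s and not s both at x.
All branches of the negation close; one closing branch shown above.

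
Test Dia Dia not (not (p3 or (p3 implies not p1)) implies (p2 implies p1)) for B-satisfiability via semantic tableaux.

No, unsatisfiable

1. Dia Dia not (not (p3 or (p3 implies not p1)) implies (p2 implies p1)), u
2. Dia not (not (p3 or (p3 implies not p1)) implies (p2 implies p1)), v
3. not (not (p3 or (p3 implies not p1)) implies (p2 implies p1)), w
4. not (p3 or (p3 implies not p1)), w
5. not (p2 implies p1), w
6. not p3, w
7. not (p3 implies not p1), w
8. p2, w
9. not p1, w
10. p3, w
11. p1, w
Accessibility: uRu, uRv, vRu, vRv, vRw, wRv, wRw
Branch closes: p3 and not p3 both at w.
Every branch closes; the branch above is one of them.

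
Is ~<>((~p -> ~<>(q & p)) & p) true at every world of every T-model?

Invalid (countermodel exists)

Tableau for the negation <>((~p -> ~<>(q & p)) & p):
1. <>((~p -> ~<>(q & p)) & p), 0
2. (~p -> ~<>(q & p)) & p, 1   [<>-rule on 1: fresh world 1, 0R1]
3. ~p -> ~<>(q & p), 1   [&-rule on 2]
4. p, 1   [&-rule on 2]
5. ~<>(q & p), 1   [->-rule on 3 (branches; this branch)]
6. ~(q & p), 1   [~<>-rule on 5 via 1R1]
7. ~q, 1   [~&-rule on 6 (branches; this branch)]
Accessibility: 0R0, 0R1, 1R1
The negation has an open branch (countermodel exists).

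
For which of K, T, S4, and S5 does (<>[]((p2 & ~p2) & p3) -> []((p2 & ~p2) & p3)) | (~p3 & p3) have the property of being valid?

K-tableau for the negation ~((<>[]((p2 & ~p2) & p3) -> []((p2 & ~p2) & p3)) | (~p3 & p3)):
1. ~((<>[]((p2 & ~p2) & p3) -> []((p2 & ~p2) & p3)) | (~p3 & p3)), 0
2. ~(<>[]((p2 & ~p2) & p3) -> []((p2 & ~p2) & p3)), 0
3. ~(~p3 & p3), 0
4. <>[]((p2 & ~p2) & p3), 0
5. ~[]((p2 & ~p2) & p3), 0
6. ~p3, 0
7. []((p2 & ~p2) & p3), 1
8. ~((p2 & ~p2) & p3), 2
9. ~p3, 2
Accessibility: 0R1, 0R2
Complete open branch: countermodel on a K-frame, so not valid in K.
T-tableau for the negation ~((<>[]((p2 & ~p2) & p3) -> []((p2 & ~p2) & p3)) | (~p3 & p3)):
1. ~((<>[]((p2 & ~p2) & p3) -> []((p2 & ~p2) & p3)) | (~p3 & p3)), 0
2. ~(<>[]((p2 & ~p2) & p3) -> []((p2 & ~p2) & p3)), 0
3. ~(~p3 & p3), 0
4. <>[]((p2 & ~p2) & p3), 0
5. ~[]((p2 & ~p2) & p3), 0
6. ~p3, 0
7. []((p2 & ~p2) & p3), 1
8. (p2 & ~p2) & p3, 1
9. p2 & ~p2, 1
10. p3, 1
11. p2, 1
12. ~p2, 1
Accessibility: 0R0, 0R1, 1R1
Branch closes: p2 and ~p2 both at 1.
Every branch closes (one shown): valid in T, hence also in S4, S5 (every theorem of T is a theorem of S4 and S5).

T, S4, S5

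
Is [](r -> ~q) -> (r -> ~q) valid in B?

Tableau for the negation ~([](r -> ~q) -> (r -> ~q)):
1. ~([](r -> ~q) -> (r -> ~q)), 0
2. [](r -> ~q), 0
3. ~(r -> ~q), 0
4. r, 0
5. q, 0
6. r -> ~q, 0
7. ~q, 0
Accessibility: 0R0
Branch closes: q and ~q both at 0.
All branches of the negation close; one closing branch shown above.

Yes, valid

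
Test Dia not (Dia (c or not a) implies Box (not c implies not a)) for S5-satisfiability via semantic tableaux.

Yes, satisfiable

1. Dia not (Dia (c or not a) implies Box (not c implies not a)), u
2. not (Dia (c or not a) implies Box (not c implies not a)), v   [Dia-rule on 1: fresh world v, uRv]
3. Dia (c or not a), v   [neg-implies-rule on 2]
4. not Box (not c implies not a), v   [neg-implies-rule on 2]
5. c or not a, w   [Dia-rule on 3: fresh world w, vRw]
6. not a, w   [or-rule on 5 (branches; this branch)]
7. not (not c implies not a), x   [neg-Box-rule on 4: fresh world x, vRx]
8. not c, x   [neg-implies-rule on 7]
9. a, x   [neg-implies-rule on 7]
Accessibility: uRu, uRv, uRw, uRx, vRu, vRv, vRw, vRx, wRu, wRv, wRw, wRx, xRu, xRv, xRw, xRx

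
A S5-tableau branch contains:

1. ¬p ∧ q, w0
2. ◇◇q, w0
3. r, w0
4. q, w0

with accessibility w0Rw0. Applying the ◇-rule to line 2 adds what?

a fresh world w1 with w0Rw1, and ◇q at w1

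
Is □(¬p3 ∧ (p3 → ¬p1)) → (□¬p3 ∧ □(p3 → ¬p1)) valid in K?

Valid

Tableau for the negation ¬(□(¬p3 ∧ (p3 → ¬p1)) → (□¬p3 ∧ □(p3 → ¬p1))):
1. ¬(□(¬p3 ∧ (p3 → ¬p1)) → (□¬p3 ∧ □(p3 → ¬p1))), u
2. □(¬p3 ∧ (p3 → ¬p1)), u   [¬→-rule on 1]
3. ¬(□¬p3 ∧ □(p3 → ¬p1)), u   [¬→-rule on 1]
4. ¬□(p3 → ¬p1), u   [¬∧-rule on 3 (branches; this branch)]
5. ¬(p3 → ¬p1), v   [¬□-rule on 4: fresh world v, uRv]
6. p3, v   [¬→-rule on 5]
7. p1, v   [¬→-rule on 5]
8. ¬p3 ∧ (p3 → ¬p1), v   [□-rule on 2 via uRv]
9. ¬p3, v   [∧-rule on 8]
10. p3 → ¬p1, v   [∧-rule on 8]
Accessibility: uRv
Branch closes: p3 and ¬p3 both at v.
All branches of the negation close; one closing branch shown above.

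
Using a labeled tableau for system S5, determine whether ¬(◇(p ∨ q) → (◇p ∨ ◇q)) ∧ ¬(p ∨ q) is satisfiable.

1. ¬(◇(p ∨ q) → (◇p ∨ ◇q)) ∧ ¬(p ∨ q), w0
2. ¬(◇(p ∨ q) → (◇p ∨ ◇q)), w0
3. ¬(p ∨ q), w0
4. ◇(p ∨ q), w0
5. ¬(◇p ∨ ◇q), w0
6. ¬p, w0
7. ¬q, w0
8. ¬◇p, w0
9. ¬◇q, w0
10. p ∨ q, w1
11. ¬p, w1
12. ¬q, w1
13. q, w1
Accessibility: w0Rw0, w0Rw1, w1Rw0, w1Rw1
Branch closes: q and ¬q both at w1.
All branches of the tableau close; one closing branch shown above.

Unsatisfiable (every branch closes)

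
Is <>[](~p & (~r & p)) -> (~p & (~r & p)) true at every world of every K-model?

Tableau for the negation ~(<>[](~p & (~r & p)) -> (~p & (~r & p))):
1. ~(<>[](~p & (~r & p)) -> (~p & (~r & p))), u
2. <>[](~p & (~r & p)), u
3. ~(~p & (~r & p)), u
4. ~(~r & p), u
5. ~p, u
6. [](~p & (~r & p)), v
Accessibility: uRv
The negation has an open branch (countermodel exists).

No, not valid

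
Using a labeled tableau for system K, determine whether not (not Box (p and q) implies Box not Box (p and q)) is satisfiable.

1. not (not Box (p and q) implies Box not Box (p and q)), u
2. not Box (p and q), u   [neg-implies-rule on 1]
3. not Box not Box (p and q), u   [neg-implies-rule on 1]
4. not (p and q), v   [neg-Box-rule on 2: fresh world v, uRv]
5. not q, v   [neg-and-rule on 4 (branches; this branch)]
6. Box (p and q), w   [neg-Box-rule on 3: fresh world w, uRw]
Accessibility: uRv, uRw

Satisfiable (open branch found)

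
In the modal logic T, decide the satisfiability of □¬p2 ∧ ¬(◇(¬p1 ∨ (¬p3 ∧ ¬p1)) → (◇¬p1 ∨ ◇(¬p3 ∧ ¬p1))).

No, unsatisfiable

1. □¬p2 ∧ ¬(◇(¬p1 ∨ (¬p3 ∧ ¬p1)) → (◇¬p1 ∨ ◇(¬p3 ∧ ¬p1))), w0
2. □¬p2, w0
3. ¬(◇(¬p1 ∨ (¬p3 ∧ ¬p1)) → (◇¬p1 ∨ ◇(¬p3 ∧ ¬p1))), w0
4. ◇(¬p1 ∨ (¬p3 ∧ ¬p1)), w0
5. ¬(◇¬p1 ∨ ◇(¬p3 ∧ ¬p1)), w0
6. ¬◇¬p1, w0
7. ¬◇(¬p3 ∧ ¬p1), w0
8. ¬p2, w0
9. p1, w0
10. ¬(¬p3 ∧ ¬p1), w0
11. ¬p1 ∨ (¬p3 ∧ ¬p1), w1
12. ¬p2, w1
13. p1, w1
14. ¬(¬p3 ∧ ¬p1), w1
15. ¬p3 ∧ ¬p1, w1
16. ¬p3, w1
17. ¬p1, w1
Accessibility: w0Rw0, w0Rw1, w1Rw1
Branch closes: p1 and ¬p1 both at w1.
Every branch closes; the branch above is one of them.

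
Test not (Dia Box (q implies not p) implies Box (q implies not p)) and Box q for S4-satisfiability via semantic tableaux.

Yes, satisfiable

1. not (Dia Box (q implies not p) implies Box (q implies not p)) and Box q, 0
2. not (Dia Box (q implies not p) implies Box (q implies not p)), 0
3. Box q, 0
4. Dia Box (q implies not p), 0
5. not Box (q implies not p), 0
6. q, 0
7. Box (q implies not p), 1
8. q, 1
9. q implies not p, 1
10. not p, 1
11. not (q implies not p), 2
12. q, 2
13. p, 2
Accessibility: 0R0, 0R1, 0R2, 1R1, 2R2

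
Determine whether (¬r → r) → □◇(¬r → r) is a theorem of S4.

Tableau for the negation ¬((¬r → r) → □◇(¬r → r)):
1. ¬((¬r → r) → □◇(¬r → r)), u
2. ¬r → r, u
3. ¬□◇(¬r → r), u
4. r, u
5. ¬◇(¬r → r), v
6. ¬(¬r → r), v
7. ¬r, v
Accessibility: uRu, uRv, vRv
The negation has an open branch (countermodel exists).

Not valid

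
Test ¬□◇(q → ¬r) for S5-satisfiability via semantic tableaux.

1. ¬□◇(q → ¬r), w0
2. ¬◇(q → ¬r), w1
3. ¬(q → ¬r), w0
4. q, w0
5. r, w0
6. ¬(q → ¬r), w1
7. q, w1
8. r, w1
Accessibility: w0Rw0, w0Rw1, w1Rw0, w1Rw1

Yes, satisfiable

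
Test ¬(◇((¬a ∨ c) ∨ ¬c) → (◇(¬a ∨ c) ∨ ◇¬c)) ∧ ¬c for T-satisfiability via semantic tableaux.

1. ¬(◇((¬a ∨ c) ∨ ¬c) → (◇(¬a ∨ c) ∨ ◇¬c)) ∧ ¬c, w0
2. ¬(◇((¬a ∨ c) ∨ ¬c) → (◇(¬a ∨ c) ∨ ◇¬c)), w0
3. ¬c, w0
4. ◇((¬a ∨ c) ∨ ¬c), w0
5. ¬(◇(¬a ∨ c) ∨ ◇¬c), w0
6. ¬◇(¬a ∨ c), w0
7. ¬◇¬c, w0
8. ¬(¬a ∨ c), w0
9. a, w0
10. c, w0
Accessibility: w0Rw0
Branch closes: c and ¬c both at w0.
Every branch closes; the branch above is one of them.

Unsatisfiable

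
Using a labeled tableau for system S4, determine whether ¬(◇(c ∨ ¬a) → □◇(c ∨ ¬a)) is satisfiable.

1. ¬(◇(c ∨ ¬a) → □◇(c ∨ ¬a)), u
2. ◇(c ∨ ¬a), u
3. ¬□◇(c ∨ ¬a), u
4. c ∨ ¬a, v
5. ¬a, v
6. ¬◇(c ∨ ¬a), w
7. ¬(c ∨ ¬a), w
8. ¬c, w
9. a, w
Accessibility: uRu, uRv, uRw, vRv, wRw

Satisfiable (open branch found)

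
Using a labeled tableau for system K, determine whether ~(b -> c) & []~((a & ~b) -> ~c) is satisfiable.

Satisfiable

1. ~(b -> c) & []~((a & ~b) -> ~c), w0
2. ~(b -> c), w0
3. []~((a & ~b) -> ~c), w0
4. b, w0
5. ~c, w0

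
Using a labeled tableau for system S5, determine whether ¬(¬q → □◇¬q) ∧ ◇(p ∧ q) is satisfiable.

No, unsatisfiable

1. ¬(¬q → □◇¬q) ∧ ◇(p ∧ q), u
2. ¬(¬q → □◇¬q), u   [∧-rule on 1]
3. ◇(p ∧ q), u   [∧-rule on 1]
4. ¬q, u   [¬→-rule on 2]
5. ¬□◇¬q, u   [¬→-rule on 2]
6. p ∧ q, v   [◇-rule on 3: fresh world v, uRv]
7. p, v   [∧-rule on 6]
8. q, v   [∧-rule on 6]
9. ¬◇¬q, w   [¬□-rule on 5: fresh world w, uRw]
10. q, u   [¬◇-rule on 9 via wRu]
Accessibility: uRu, uRv, uRw, vRu, vRv, vRw, wRu, wRv, wRw
Branch closes: q and ¬q both at u.
(One branch shown.) All branches close.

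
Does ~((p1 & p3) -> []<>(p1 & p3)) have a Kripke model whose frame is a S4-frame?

1. ~((p1 & p3) -> []<>(p1 & p3)), 0
2. p1 & p3, 0   [~->-rule on 1]
3. ~[]<>(p1 & p3), 0   [~->-rule on 1]
4. p1, 0   [&-rule on 2]
5. p3, 0   [&-rule on 2]
6. ~<>(p1 & p3), 1   [~[]-rule on 3: fresh world 1, 0R1]
7. ~(p1 & p3), 1   [~<>-rule on 6 via 1R1]
8. ~p3, 1   [~&-rule on 7 (branches; this branch)]
Accessibility: 0R0, 0R1, 1R1

Satisfiable (open branch found)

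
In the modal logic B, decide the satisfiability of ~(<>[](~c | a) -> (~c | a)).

Unsatisfiable

1. ~(<>[](~c | a) -> (~c | a)), u
2. <>[](~c | a), u   [~->-rule on 1]
3. ~(~c | a), u   [~->-rule on 1]
4. c, u   [~|-rule on 3]
5. ~a, u   [~|-rule on 3]
6. [](~c | a), v   [<>-rule on 2: fresh world v, uRv]
7. ~c | a, u   [[]-rule on 6 via vRu]
8. ~c | a, v   [[]-rule on 6 via vRv]
9. a, u   [|-rule on 7 (branches; this branch)]
Accessibility: uRu, uRv, vRu, vRv
Branch closes: a and ~a both at u.
Every branch closes; the branch above is one of them.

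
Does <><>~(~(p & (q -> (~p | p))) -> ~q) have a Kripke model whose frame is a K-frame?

Satisfiable (open branch found)

1. <><>~(~(p & (q -> (~p | p))) -> ~q), w0
2. <>~(~(p & (q -> (~p | p))) -> ~q), w1
3. ~(~(p & (q -> (~p | p))) -> ~q), w2
4. ~(p & (q -> (~p | p))), w2
5. q, w2
6. ~p, w2
Accessibility: w0Rw1, w1Rw2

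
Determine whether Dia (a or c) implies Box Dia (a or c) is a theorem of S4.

Not valid

Tableau for the negation not (Dia (a or c) implies Box Dia (a or c)):
1. not (Dia (a or c) implies Box Dia (a or c)), 0
2. Dia (a or c), 0   [neg-implies-rule on 1]
3. not Box Dia (a or c), 0   [neg-implies-rule on 1]
4. a or c, 1   [Dia-rule on 2: fresh world 1, 0R1]
5. c, 1   [or-rule on 4 (branches; this branch)]
6. not Dia (a or c), 2   [neg-Box-rule on 3: fresh world 2, 0R2]
7. not (a or c), 2   [neg-Dia-rule on 6 via 2R2]
8. not a, 2   [neg-or-rule on 7]
9. not c, 2   [neg-or-rule on 7]
Accessibility: 0R0, 0R1, 0R2, 1R1, 2R2
The negation has an open branch (countermodel exists).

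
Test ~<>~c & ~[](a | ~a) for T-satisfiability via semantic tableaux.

1. ~<>~c & ~[](a | ~a), w0
2. ~<>~c, w0
3. ~[](a | ~a), w0
4. c, w0
5. ~(a | ~a), w1
6. ~a, w1
7. a, w1
Accessibility: w0Rw0, w0Rw1, w1Rw1
Branch closes: a and ~a both at w1.
(One branch shown.) All branches close.

No, unsatisfiable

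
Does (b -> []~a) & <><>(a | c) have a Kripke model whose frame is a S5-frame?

1. (b -> []~a) & <><>(a | c), w0
2. b -> []~a, w0
3. <><>(a | c), w0
4. []~a, w0
5. ~a, w0
6. <>(a | c), w1
7. ~a, w1
8. a | c, w2
9. ~a, w2
10. c, w2
Accessibility: w0Rw0, w0Rw1, w0Rw2, w1Rw0, w1Rw1, w1Rw2, w2Rw0, w2Rw1, w2Rw2

Yes, satisfiable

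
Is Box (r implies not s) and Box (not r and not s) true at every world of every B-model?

Invalid (countermodel exists)

Tableau for the negation not (Box (r implies not s) and Box (not r and not s)):
1. not (Box (r implies not s) and Box (not r and not s)), w0
2. not Box (not r and not s), w0   [neg-and-rule on 1 (branches; this branch)]
3. not (not r and not s), w1   [neg-Box-rule on 2: fresh world w1, w0Rw1]
4. s, w1   [neg-and-rule on 3 (branches; this branch)]
Accessibility: w0Rw0, w0Rw1, w1Rw0, w1Rw1
The negation has an open branch (countermodel exists).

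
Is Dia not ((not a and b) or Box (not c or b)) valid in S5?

Invalid (countermodel exists)

Tableau for the negation not Dia not ((not a and b) or Box (not c or b)):
1. not Dia not ((not a and b) or Box (not c or b)), u
2. (not a and b) or Box (not c or b), u   [neg-Dia-rule on 1 via uRu]
3. Box (not c or b), u   [or-rule on 2 (branches; this branch)]
4. not c or b, u   [Box-rule on 3 via uRu]
5. b, u   [or-rule on 4 (branches; this branch)]
Accessibility: uRu
The negation has an open branch (countermodel exists).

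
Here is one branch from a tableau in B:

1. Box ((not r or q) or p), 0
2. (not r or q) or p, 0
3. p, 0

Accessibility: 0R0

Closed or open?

Open

No world carries both an atom and its negation.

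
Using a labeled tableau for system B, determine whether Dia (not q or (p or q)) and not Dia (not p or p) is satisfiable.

No, unsatisfiable

1. Dia (not q or (p or q)) and not Dia (not p or p), 0
2. Dia (not q or (p or q)), 0
3. not Dia (not p or p), 0
4. not (not p or p), 0
5. p, 0
6. not p, 0
Accessibility: 0R0
Branch closes: p and not p both at 0.
Every branch closes; the branch above is one of them.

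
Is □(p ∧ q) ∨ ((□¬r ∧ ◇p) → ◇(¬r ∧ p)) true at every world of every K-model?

Yes, valid

Tableau for the negation ¬(□(p ∧ q) ∨ ((□¬r ∧ ◇p) → ◇(¬r ∧ p))):
1. ¬(□(p ∧ q) ∨ ((□¬r ∧ ◇p) → ◇(¬r ∧ p))), 0
2. ¬□(p ∧ q), 0   [¬∨-rule on 1]
3. ¬((□¬r ∧ ◇p) → ◇(¬r ∧ p)), 0   [¬∨-rule on 1]
4. □¬r ∧ ◇p, 0   [¬→-rule on 3]
5. ¬◇(¬r ∧ p), 0   [¬→-rule on 3]
6. □¬r, 0   [∧-rule on 4]
7. ◇p, 0   [∧-rule on 4]
8. ¬(p ∧ q), 1   [¬□-rule on 2: fresh world 1, 0R1]
9. ¬(¬r ∧ p), 1   [¬◇-rule on 5 via 0R1]
10. ¬r, 1   [□-rule on 6 via 0R1]
11. ¬q, 1   [¬∧-rule on 8 (branches; this branch)]
12. ¬p, 1   [¬∧-rule on 9 (branches; this branch)]
13. p, 2   [◇-rule on 7: fresh world 2, 0R2]
14. ¬(¬r ∧ p), 2   [¬◇-rule on 5 via 0R2]
15. ¬r, 2   [□-rule on 6 via 0R2]
16. ¬p, 2   [¬∧-rule on 14 (branches; this branch)]
Accessibility: 0R1, 0R2
Branch closes: p and ¬p both at 2.
Every branch of the negation's tableau closes; the branch above is one of them.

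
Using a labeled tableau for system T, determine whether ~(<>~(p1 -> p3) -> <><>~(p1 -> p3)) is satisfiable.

Unsatisfiable (every branch closes)

1. ~(<>~(p1 -> p3) -> <><>~(p1 -> p3)), u
2. <>~(p1 -> p3), u
3. ~<><>~(p1 -> p3), u
4. ~<>~(p1 -> p3), u
5. p1 -> p3, u
6. p3, u
7. ~(p1 -> p3), v
8. p1, v
9. ~p3, v
10. ~<>~(p1 -> p3), v
11. p1 -> p3, v
12. p3, v
Accessibility: uRu, uRv, vRv
Branch closes: p3 and ~p3 both at v.
All branches of the tableau close; one closing branch shown above.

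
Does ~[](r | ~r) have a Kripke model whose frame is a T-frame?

1. ~[](r | ~r), u
2. ~(r | ~r), v   [~[]-rule on 1: fresh world v, uRv]
3. ~r, v   [~|-rule on 2]
4. r, v   [~|-rule on 2]
Accessibility: uRu, uRv, vRv
Branch closes: r and ~r both at v.
All branches of the tableau close; one closing branch shown above.

Unsatisfiable (every branch closes)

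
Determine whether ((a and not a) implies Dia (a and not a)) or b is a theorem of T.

Yes, valid

Tableau for the negation not (((a and not a) implies Dia (a and not a)) or b):
1. not (((a and not a) implies Dia (a and not a)) or b), 0
2. not ((a and not a) implies Dia (a and not a)), 0
3. not b, 0
4. a and not a, 0
5. not Dia (a and not a), 0
6. a, 0
7. not a, 0
Accessibility: 0R0
Branch closes: a and not a both at 0.
Every branch of the negation's tableau closes; the branch above is one of them.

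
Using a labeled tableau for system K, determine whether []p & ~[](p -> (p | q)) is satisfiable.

1. []p & ~[](p -> (p | q)), w0
2. []p, w0
3. ~[](p -> (p | q)), w0
4. ~(p -> (p | q)), w1
5. p, w1
6. ~(p | q), w1
7. ~p, w1
8. ~q, w1
Accessibility: w0Rw1
Branch closes: p and ~p both at w1.
(One branch shown.) All branches close.

No, unsatisfiable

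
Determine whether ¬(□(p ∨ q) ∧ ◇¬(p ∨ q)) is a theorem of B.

Tableau for the negation □(p ∨ q) ∧ ◇¬(p ∨ q):
1. □(p ∨ q) ∧ ◇¬(p ∨ q), w0
2. □(p ∨ q), w0
3. ◇¬(p ∨ q), w0
4. p ∨ q, w0
5. q, w0
6. ¬(p ∨ q), w1
7. ¬p, w1
8. ¬q, w1
9. p ∨ q, w1
10. q, w1
Accessibility: w0Rw0, w0Rw1, w1Rw0, w1Rw1
Branch closes: q and ¬q both at w1.
All branches of the negation close; one closing branch shown above.

Valid in B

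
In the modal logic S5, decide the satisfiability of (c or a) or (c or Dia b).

1. (c or a) or (c or Dia b), w0
2. c or Dia b, w0
3. Dia b, w0
4. b, w1
Accessibility: w0Rw0, w0Rw1, w1Rw0, w1Rw1

Satisfiable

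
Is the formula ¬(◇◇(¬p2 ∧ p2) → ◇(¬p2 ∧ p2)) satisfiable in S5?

1. ¬(◇◇(¬p2 ∧ p2) → ◇(¬p2 ∧ p2)), 0
2. ◇◇(¬p2 ∧ p2), 0
3. ¬◇(¬p2 ∧ p2), 0
4. ¬(¬p2 ∧ p2), 0
5. ¬p2, 0
6. ◇(¬p2 ∧ p2), 1
7. ¬(¬p2 ∧ p2), 1
8. ¬p2, 1
9. ¬p2 ∧ p2, 2
10. ¬p2, 2
11. p2, 2
Accessibility: 0R0, 0R1, 0R2, 1R0, 1R1, 1R2, 2R0, 2R1, 2R2
Branch closes: p2 and ¬p2 both at 2.
All branches of the tableau close; one closing branch shown above.

No, unsatisfiable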